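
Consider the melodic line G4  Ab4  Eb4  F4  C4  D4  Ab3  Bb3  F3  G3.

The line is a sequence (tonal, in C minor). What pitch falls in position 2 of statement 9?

F2

Grouping in 2s, the 2nd note of each cell is Ab4, F4, D4, Bb3, G3.
Carrying that down a 3rd forward: Eb3 → C3 → Ab2 → F2.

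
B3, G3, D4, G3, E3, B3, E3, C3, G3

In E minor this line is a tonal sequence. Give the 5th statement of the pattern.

A2 F#2 C3

The 3-note cells begin on B3, G3, E3 — each down a 3rd from the last.
Extending down a 3rd: C3 → A2.
From A2 the diatonic shape gives A2 F#2 C3.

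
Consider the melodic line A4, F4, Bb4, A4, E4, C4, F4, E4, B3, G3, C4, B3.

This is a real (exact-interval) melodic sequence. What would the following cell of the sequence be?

Taking 4-note groups, the heads are A4, E4, B3: the pattern moves down a 4th.
From F#3 the exact shape gives F#3 D3 G3 F#3.

F#3 D3 G3 F#3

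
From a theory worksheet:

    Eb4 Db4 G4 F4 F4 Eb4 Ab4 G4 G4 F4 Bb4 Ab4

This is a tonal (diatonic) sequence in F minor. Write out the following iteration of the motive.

The 4-note cells begin on Eb4, F4, G4 — each up a 2nd from the last.
From Ab4 the diatonic shape gives Ab4 G4 C5 Bb4.

Ab4 G4 C5 Bb4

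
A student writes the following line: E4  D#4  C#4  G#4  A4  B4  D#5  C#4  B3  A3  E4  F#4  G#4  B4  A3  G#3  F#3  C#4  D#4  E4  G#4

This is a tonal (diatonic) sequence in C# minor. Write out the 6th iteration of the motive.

The 7-note cells begin on E4, C#4, A3 — each down a 3rd from the last.
Extending down a 3rd: F#3 → D#3 → B2.
From B2 the diatonic shape gives B2 A2 G#2 D#3 E3 F#3 A3.

B2 A2 G#2 D#3 E3 F#3 A3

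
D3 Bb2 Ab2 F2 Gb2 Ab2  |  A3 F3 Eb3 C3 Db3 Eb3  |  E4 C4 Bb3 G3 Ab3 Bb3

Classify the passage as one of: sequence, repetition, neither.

sequence

Each 6-note cell is the previous one transposed up a 5th.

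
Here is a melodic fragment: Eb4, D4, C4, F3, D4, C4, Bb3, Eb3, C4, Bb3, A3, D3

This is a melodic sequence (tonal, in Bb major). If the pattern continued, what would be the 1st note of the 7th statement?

F3

With 4-note cells, note 1 of each statement runs Eb4, D4, C4.
Carrying that down a 2nd forward: Bb3 → A3 → G3 → F3.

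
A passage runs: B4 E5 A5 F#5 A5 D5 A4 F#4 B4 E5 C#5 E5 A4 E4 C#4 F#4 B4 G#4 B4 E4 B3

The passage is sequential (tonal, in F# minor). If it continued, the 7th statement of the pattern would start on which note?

E2

Taking 7-note groups, the heads are B4, F#4, C#4: the pattern moves down a 4th.
Extending the heads down a 4th: G#3 → D3 → A2 → E2.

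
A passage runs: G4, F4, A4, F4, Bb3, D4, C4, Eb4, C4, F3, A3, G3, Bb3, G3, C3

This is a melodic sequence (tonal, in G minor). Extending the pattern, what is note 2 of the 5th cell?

The unit is 5 notes. Position-2 pitches of the 3 shown cells: F4, C4, G3.
Carrying that down a 4th forward: D3 → A2.

A2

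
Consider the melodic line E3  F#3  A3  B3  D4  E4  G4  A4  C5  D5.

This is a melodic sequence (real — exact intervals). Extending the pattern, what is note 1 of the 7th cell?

The unit is 2 notes. Position-1 pitches of the 5 shown cells: E3, A3, D4, G4, C5.
Carrying that up a 4th forward: F5 → Bb5.

Bb5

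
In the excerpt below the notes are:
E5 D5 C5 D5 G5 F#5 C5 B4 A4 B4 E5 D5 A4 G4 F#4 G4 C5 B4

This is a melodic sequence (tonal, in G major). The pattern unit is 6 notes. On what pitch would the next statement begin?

F#4

Taking 6-note groups, the heads are E5, C5, A4: the pattern moves down a 3rd.
One more step down a 3rd gives F#4.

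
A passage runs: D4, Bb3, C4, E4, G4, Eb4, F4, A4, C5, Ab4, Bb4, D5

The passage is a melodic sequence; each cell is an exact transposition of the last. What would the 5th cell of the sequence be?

Taking 4-note groups, the heads are D4, G4, C5: the pattern moves up a 4th.
Extending up a 4th: F5 → Bb5.
Statement 5 starts on Bb5 and keeps the same exact contour: Bb5 Gb5 Ab5 C6.

Bb5 Gb5 Ab5 C6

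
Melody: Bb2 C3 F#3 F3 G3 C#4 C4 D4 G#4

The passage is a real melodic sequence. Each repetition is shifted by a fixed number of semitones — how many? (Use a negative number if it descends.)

Taking 3-note groups, the heads are Bb2, F3, C4: the pattern moves up a 5th.
Bb2→F3 is 53 − 46 = 7 semitones.

7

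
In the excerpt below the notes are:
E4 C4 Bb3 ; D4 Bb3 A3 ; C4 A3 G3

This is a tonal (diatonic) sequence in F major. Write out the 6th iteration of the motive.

G3 E3 D3

The 3-note cells begin on E4, D4, C4 — each down a 2nd from the last.
Carrying on: Bb3 → A3 → G3.
From G3 the diatonic shape gives G3 E3 D3.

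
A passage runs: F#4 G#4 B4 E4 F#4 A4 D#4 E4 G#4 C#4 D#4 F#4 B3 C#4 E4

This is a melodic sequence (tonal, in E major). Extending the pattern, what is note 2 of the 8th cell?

G#3

Grouping in 3s, the 2nd note of each cell is G#4, F#4, E4, D#4, C#4.
Each moves down a 2nd. Continuing: B3 → A3 → G#3.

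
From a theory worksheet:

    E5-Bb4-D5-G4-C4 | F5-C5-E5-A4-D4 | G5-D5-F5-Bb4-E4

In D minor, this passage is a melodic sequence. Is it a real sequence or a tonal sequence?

tonal

Every note is diatonic to D minor.
Cell 1 has -6 semitones from note 1 to 2, but cell 2 has -5 — the interval quality changes while the contour stays the same, which is the hallmark of a tonal sequence.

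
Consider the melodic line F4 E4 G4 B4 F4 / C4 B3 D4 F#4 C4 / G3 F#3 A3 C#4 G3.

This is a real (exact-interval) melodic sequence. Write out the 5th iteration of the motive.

A2 G#2 B2 D#3 A2

Unit = 5 notes; the statements start on F4, C4, G3, moving down a 4th each time.
Extending down a 4th: D3 → A2.
From A2 the exact shape gives A2 G#2 B2 D#3 A2.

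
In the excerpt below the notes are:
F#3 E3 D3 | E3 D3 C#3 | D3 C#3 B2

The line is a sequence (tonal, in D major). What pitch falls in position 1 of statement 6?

A2

With 3-note cells, note 1 of each statement runs F#3, E3, D3.
Carrying that down a 2nd forward: C#3 → B2 → A2.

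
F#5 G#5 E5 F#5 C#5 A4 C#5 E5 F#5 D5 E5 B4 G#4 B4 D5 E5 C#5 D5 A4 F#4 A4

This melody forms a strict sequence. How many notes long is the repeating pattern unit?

7

21 notes total. Splitting into 3 groups of 7:
F#5 G#5 E5 F#5 C#5 A4 C#5 | E5 F#5 D5 E5 B4 G#4 B4 | D5 E5 C#5 D5 A4 F#4 A4
Every group is a transposition down a 2nd of the one before; no shorter unit works.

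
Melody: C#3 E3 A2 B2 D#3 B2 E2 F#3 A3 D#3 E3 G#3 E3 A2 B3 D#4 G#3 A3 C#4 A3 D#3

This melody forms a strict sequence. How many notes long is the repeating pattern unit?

Try groups of 7 (3 cells in 21 notes):
C#3 E3 A2 B2 D#3 B2 E2 | F#3 A3 D#3 E3 G#3 E3 A2 | B3 D#4 G#3 A3 C#4 A3 D#3
Each cell is the previous one up a 4th — so the unit is 7 notes.

7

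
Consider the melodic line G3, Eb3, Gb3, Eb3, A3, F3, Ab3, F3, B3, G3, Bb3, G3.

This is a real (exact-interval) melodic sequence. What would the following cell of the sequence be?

C#4 A3 C4 A3

With a 4-note motive the entries are G3, A3, B3, each up a 2nd from the previous.
Statement 4 starts on C#4 and keeps the same exact contour: C#4 A3 C4 A3.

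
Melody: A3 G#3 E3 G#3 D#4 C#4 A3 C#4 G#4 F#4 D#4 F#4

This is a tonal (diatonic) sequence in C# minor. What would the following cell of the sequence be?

C#5 B4 G#4 B4

Unit = 4 notes; the statements start on A3, D#4, G#4, moving up a 4th each time.
So cell 4 is C#5 B4 G#4 B4.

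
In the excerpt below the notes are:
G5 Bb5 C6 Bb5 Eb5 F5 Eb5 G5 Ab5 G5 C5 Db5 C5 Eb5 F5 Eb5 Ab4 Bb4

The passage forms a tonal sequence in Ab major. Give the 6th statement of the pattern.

Db4 F4 G4 F4 Bb3 C4

With a 6-note motive the entries are G5, Eb5, C5, each down a 3rd from the previous.
Continuing the starts: Ab4 → F4 → Db4.
From Db4 the diatonic shape gives Db4 F4 G4 F4 Bb3 C4.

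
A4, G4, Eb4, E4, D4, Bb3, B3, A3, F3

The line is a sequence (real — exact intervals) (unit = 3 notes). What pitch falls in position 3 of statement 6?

With 3-note cells, note 3 of each statement runs Eb4, Bb3, F3.
Carrying that down a 4th forward: C3 → G2 → D2.

D2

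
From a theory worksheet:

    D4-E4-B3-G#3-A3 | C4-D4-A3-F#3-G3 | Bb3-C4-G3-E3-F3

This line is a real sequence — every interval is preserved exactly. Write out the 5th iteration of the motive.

Unit = 5 notes; the statements start on D4, C4, Bb3, moving down a 2nd each time.
Carrying on: Ab3 → Gb3.
Statement 5 starts on Gb3 and keeps the same exact contour: Gb3 Ab3 Eb3 C3 Db3.

Gb3 Ab3 Eb3 C3 Db3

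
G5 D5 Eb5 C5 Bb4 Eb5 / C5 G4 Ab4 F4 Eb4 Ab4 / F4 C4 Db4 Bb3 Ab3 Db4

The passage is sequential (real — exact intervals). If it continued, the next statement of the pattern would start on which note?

The 6-note cells begin on G5, C5, F4 — each down a 5th from the last.
The next head, down a 5th from F4, is Bb3.

Bb3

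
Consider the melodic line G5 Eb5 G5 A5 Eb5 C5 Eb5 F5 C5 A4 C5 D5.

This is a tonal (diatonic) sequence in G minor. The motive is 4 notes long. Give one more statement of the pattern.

Unit = 4 notes; the statements start on G5, Eb5, C5, moving down a 3rd each time.
Statement 4 starts on A4 and keeps the same diatonic contour: A4 F4 A4 Bb4.

A4 F4 A4 Bb4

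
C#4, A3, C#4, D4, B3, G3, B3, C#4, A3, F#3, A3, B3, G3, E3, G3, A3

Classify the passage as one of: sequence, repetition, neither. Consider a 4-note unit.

sequence

Each 4-note cell is the previous one transposed down a 2nd.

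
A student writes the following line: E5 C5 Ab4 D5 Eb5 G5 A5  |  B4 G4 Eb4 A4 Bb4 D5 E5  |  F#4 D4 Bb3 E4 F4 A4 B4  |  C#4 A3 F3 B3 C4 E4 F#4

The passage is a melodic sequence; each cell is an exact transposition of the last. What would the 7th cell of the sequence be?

With a 7-note motive the entries are E5, B4, F#4, C#4, each down a 4th from the previous.
Extending down a 4th: G#3 → D#3 → A#2.
Statement 7 starts on A#2 and keeps the same exact contour: A#2 F#2 D2 G#2 A2 C#3 D#3.

A#2 F#2 D2 G#2 A2 C#3 D#3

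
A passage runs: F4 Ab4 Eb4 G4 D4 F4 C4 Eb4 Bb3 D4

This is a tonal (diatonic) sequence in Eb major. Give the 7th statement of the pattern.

Unit = 2 notes; the statements start on F4, Eb4, D4, C4, Bb3, moving down a 2nd each time.
Extending down a 2nd: Ab3 → G3.
So cell 7 is G3 Bb3.

G3 Bb3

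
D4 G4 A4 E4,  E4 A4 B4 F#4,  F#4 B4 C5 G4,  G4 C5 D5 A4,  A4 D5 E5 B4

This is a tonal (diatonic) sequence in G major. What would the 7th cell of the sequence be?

C5 F#5 G5 D5

Taking 4-note groups, the heads are D4, E4, F#4, G4, A4: the pattern moves up a 2nd.
Continuing the starts: B4 → C5.
From C5 the diatonic shape gives C5 F#5 G5 D5.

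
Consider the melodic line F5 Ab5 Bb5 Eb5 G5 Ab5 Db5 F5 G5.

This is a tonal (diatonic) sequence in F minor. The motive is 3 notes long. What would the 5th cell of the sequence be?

With a 3-note motive the entries are F5, Eb5, Db5, each down a 2nd from the previous.
Carrying on: C5 → Bb4.
Statement 5 starts on Bb4 and keeps the same diatonic contour: Bb4 Db5 Eb5.

Bb4 Db5 Eb5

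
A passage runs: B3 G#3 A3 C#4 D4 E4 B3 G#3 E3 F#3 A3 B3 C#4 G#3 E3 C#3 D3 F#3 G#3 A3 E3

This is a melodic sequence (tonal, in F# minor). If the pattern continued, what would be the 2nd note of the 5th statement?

Grouping in 7s, the 2nd note of each cell is G#3, E3, C#3.
Each moves down a 3rd. Continuing: A2 → F#2.

F#2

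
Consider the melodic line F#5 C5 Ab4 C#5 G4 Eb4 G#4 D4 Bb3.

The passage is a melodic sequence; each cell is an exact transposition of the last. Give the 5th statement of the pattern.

Unit = 3 notes; the statements start on F#5, C#5, G#4, moving down a 4th each time.
Carrying on: D#4 → A#3.
From A#3 the exact shape gives A#3 E3 C3.

A#3 E3 C3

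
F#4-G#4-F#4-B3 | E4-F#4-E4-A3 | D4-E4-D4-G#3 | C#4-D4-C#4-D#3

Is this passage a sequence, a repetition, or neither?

neither

Note 4 of cell 4 is D#3; if this were a sequence it would be F#3. No unit length gives a consistent transposition pattern.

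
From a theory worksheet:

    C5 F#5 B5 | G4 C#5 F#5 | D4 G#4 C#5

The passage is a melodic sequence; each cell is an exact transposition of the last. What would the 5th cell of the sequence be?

The 3-note cells begin on C5, G4, D4 — each down a 4th from the last.
Extending down a 4th: A3 → E3.
So cell 5 is E3 A#3 D#4.

E3 A#3 D#4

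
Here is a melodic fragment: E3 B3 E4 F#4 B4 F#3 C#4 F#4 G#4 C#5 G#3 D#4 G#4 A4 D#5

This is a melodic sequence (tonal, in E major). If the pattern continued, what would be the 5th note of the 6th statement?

With 5-note cells, note 5 of each statement runs B4, C#5, D#5.
Each moves up a 2nd. Continuing: E5 → F#5 → G#5.

G#5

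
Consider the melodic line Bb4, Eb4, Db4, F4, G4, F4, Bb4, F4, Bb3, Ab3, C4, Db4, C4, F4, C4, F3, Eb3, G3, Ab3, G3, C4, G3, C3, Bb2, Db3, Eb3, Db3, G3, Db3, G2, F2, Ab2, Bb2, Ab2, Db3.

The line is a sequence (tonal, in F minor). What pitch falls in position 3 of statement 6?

C2

Grouping in 7s, the 3rd note of each cell is Db4, Ab3, Eb3, Bb2, F2.
From F2, down a 4th gives C2.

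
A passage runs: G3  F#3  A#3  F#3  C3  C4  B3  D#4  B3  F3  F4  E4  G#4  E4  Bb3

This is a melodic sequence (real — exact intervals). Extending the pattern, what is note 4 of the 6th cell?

G5

The unit is 5 notes. Position-4 pitches of the 3 shown cells: F#3, B3, E4.
Carrying that up a 4th forward: A4 → D5 → G5.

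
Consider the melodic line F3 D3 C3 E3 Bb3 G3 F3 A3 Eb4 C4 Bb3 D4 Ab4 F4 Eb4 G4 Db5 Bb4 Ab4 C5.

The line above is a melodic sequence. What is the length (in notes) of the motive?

There are 20 notes; a 4-note unit gives 5 cells:
F3 D3 C3 E3 | Bb3 G3 F3 A3 | Eb4 C4 Bb3 D4 | Ab4 F4 Eb4 G4 | Db5 Bb4 Ab4 C5
That's a consistent up a 4th shift per cell, and no other grouping gives one.

4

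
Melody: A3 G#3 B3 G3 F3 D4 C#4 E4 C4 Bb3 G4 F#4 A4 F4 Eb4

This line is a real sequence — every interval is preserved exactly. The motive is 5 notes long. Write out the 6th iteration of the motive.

Bb5 A5 C6 Ab5 Gb5

Taking 5-note groups, the heads are A3, D4, G4: the pattern moves up a 4th.
Continuing the starts: C5 → F5 → Bb5.
From Bb5 the exact shape gives Bb5 A5 C6 Ab5 Gb5.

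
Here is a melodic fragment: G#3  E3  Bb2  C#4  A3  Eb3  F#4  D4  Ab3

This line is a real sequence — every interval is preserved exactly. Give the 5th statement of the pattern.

Taking 3-note groups, the heads are G#3, C#4, F#4: the pattern moves up a 4th.
Continuing the starts: B4 → E5.
So cell 5 is E5 C5 Gb4.

E5 C5 Gb4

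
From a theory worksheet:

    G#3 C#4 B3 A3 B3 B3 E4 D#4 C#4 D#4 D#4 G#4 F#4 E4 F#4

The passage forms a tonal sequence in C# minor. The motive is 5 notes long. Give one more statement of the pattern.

With a 5-note motive the entries are G#3, B3, D#4, each up a 3rd from the previous.
Statement 4 starts on F#4 and keeps the same diatonic contour: F#4 B4 A4 G#4 A4.

F#4 B4 A4 G#4 A4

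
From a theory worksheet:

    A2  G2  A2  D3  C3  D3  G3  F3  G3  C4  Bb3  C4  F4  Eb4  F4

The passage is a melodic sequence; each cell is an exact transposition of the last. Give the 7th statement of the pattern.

Eb5 Db5 Eb5

Unit = 3 notes; the statements start on A2, D3, G3, C4, F4, moving up a 4th each time.
Carrying on: Bb4 → Eb5.
So cell 7 is Eb5 Db5 Eb5.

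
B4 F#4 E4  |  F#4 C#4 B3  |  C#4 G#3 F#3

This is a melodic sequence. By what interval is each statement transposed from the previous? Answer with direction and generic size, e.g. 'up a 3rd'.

The 3-note cells begin on B4, F#4, C#4 — each down a 4th from the last.
From B4 to F#4: down a 4th.

down a 4th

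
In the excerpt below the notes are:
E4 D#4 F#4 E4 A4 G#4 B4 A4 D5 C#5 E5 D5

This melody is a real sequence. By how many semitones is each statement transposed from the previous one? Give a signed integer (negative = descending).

Taking 4-note groups, the heads are E4, A4, D5: the pattern moves up a 4th.
E4→A4 is 69 − 64 = 5 semitones.

5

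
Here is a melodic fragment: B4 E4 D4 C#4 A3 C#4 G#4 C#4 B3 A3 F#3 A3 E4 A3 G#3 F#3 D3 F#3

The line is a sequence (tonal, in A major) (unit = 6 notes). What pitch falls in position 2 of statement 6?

B2

With 6-note cells, note 2 of each statement runs E4, C#4, A3.
Extending down a 3rd: F#3 → D3 → B2.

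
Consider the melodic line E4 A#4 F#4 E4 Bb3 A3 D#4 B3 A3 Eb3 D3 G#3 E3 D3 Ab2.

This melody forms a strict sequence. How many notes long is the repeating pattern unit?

5

15 notes total. Splitting into 3 groups of 5:
E4 A#4 F#4 E4 Bb3 | A3 D#4 B3 A3 Eb3 | D3 G#3 E3 D3 Ab2
That's a consistent down a 5th shift per cell, and no other grouping gives one.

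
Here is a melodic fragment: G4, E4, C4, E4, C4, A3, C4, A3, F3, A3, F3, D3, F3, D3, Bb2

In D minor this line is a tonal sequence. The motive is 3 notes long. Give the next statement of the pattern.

Taking 3-note groups, the heads are G4, E4, C4, A3, F3: the pattern moves down a 3rd.
From D3 the diatonic shape gives D3 Bb2 G2.

D3 Bb2 G2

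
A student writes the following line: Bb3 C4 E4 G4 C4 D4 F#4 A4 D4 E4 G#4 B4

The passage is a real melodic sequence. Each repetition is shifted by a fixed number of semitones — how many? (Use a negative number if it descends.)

2

Unit = 4 notes; the statements start on Bb3, C4, D4, moving up a 2nd each time.
Bb3 to C4 spans +2 semitones.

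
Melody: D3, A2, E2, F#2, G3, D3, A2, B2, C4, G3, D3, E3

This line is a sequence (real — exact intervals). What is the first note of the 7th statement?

Taking 4-note groups, the heads are D3, G3, C4: the pattern moves up a 4th.
Extending the heads up a 4th: F4 → Bb4 → Eb5 → Ab5.

Ab5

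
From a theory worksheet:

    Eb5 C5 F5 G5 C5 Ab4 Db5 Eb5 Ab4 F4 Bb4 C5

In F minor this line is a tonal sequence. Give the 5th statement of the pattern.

Taking 4-note groups, the heads are Eb5, C5, Ab4: the pattern moves down a 3rd.
Extending down a 3rd: F4 → Db4.
So cell 5 is Db4 Bb3 Eb4 F4.

Db4 Bb3 Eb4 F4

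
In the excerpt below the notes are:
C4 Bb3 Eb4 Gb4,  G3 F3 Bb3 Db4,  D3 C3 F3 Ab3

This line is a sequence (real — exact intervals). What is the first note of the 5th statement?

The 4-note cells begin on C4, G3, D3 — each down a 4th from the last.
Extending the heads down a 4th: A2 → E2.

E2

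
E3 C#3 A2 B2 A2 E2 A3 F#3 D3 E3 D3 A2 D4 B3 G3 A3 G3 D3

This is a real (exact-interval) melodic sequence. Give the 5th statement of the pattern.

C5 A4 F4 G4 F4 C4

The 6-note cells begin on E3, A3, D4 — each up a 4th from the last.
Extending up a 4th: G4 → C5.
From C5 the exact shape gives C5 A4 F4 G4 F4 C4.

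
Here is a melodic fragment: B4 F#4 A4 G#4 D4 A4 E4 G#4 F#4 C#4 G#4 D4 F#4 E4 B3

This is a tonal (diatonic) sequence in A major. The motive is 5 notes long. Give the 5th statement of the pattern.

E4 B3 D4 C#4 G#3

The 5-note cells begin on B4, A4, G#4 — each down a 2nd from the last.
Continuing the starts: F#4 → E4.
So cell 5 is E4 B3 D4 C#4 G#3.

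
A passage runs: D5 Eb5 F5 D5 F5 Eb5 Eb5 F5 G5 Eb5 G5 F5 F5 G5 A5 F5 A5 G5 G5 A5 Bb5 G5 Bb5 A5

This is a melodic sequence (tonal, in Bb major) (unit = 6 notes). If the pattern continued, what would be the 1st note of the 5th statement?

The unit is 6 notes. Position-1 pitches of the 4 shown cells: D5, Eb5, F5, G5.
Each moves up a 2nd; the next is A5.

A5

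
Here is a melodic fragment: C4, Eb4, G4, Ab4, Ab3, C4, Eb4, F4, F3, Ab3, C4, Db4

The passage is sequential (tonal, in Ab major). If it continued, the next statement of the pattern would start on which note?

The 4-note cells begin on C4, Ab3, F3 — each down a 3rd from the last.
One more step down a 3rd gives Db3.

Db3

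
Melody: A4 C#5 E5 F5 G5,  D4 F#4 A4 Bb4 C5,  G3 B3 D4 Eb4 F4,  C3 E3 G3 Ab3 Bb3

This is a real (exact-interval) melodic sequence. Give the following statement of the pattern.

F2 A2 C3 Db3 Eb3

Unit = 5 notes; the statements start on A4, D4, G3, C3, moving down a 5th each time.
From F2 the exact shape gives F2 A2 C3 Db3 Eb3.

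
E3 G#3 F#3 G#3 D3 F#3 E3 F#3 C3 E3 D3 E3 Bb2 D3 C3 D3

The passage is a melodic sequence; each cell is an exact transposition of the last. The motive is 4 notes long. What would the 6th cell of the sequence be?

Taking 4-note groups, the heads are E3, D3, C3, Bb2: the pattern moves down a 2nd.
Carrying on: Ab2 → Gb2.
Statement 6 starts on Gb2 and keeps the same exact contour: Gb2 Bb2 Ab2 Bb2.

Gb2 Bb2 Ab2 Bb2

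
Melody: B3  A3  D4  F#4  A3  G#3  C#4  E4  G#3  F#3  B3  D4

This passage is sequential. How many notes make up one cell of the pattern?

There are 12 notes; a 4-note unit gives 3 cells:
B3 A3 D4 F#4 | A3 G#3 C#4 E4 | G#3 F#3 B3 D4
Every group is a transposition down a 2nd of the one before; no shorter unit works.

4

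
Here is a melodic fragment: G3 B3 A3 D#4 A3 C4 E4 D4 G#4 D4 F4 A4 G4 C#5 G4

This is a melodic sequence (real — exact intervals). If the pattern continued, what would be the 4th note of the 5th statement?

B5

The unit is 5 notes. Position-4 pitches of the 3 shown cells: D#4, G#4, C#5.
Extending up a 4th: F#5 → B5.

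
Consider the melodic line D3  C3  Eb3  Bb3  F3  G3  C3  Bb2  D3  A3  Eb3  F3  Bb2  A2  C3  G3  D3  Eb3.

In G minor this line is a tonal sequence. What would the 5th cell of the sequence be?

G2 F2 A2 Eb3 Bb2 C3

The 6-note cells begin on D3, C3, Bb2 — each down a 2nd from the last.
Carrying on: A2 → G2.
So cell 5 is G2 F2 A2 Eb3 Bb2 C3.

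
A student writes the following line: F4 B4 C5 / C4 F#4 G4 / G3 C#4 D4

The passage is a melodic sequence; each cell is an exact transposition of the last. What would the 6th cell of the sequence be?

With a 3-note motive the entries are F4, C4, G3, each down a 4th from the previous.
Extending down a 4th: D3 → A2 → E2.
So cell 6 is E2 A#2 B2.

E2 A#2 B2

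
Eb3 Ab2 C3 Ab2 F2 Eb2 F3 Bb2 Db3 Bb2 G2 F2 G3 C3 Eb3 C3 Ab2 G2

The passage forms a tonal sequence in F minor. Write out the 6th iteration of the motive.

The 6-note cells begin on Eb3, F3, G3 — each up a 2nd from the last.
Extending up a 2nd: Ab3 → Bb3 → C4.
From C4 the diatonic shape gives C4 F3 Ab3 F3 Db3 C3.

C4 F3 Ab3 F3 Db3 C3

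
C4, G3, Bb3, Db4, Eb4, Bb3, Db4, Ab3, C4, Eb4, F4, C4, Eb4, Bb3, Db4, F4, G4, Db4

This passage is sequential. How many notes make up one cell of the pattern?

6

18 notes total. Splitting into 3 groups of 6:
C4 G3 Bb3 Db4 Eb4 Bb3 | Db4 Ab3 C4 Eb4 F4 C4 | Eb4 Bb3 Db4 F4 G4 Db4
Every group is a transposition up a 2nd of the one before; no shorter unit works.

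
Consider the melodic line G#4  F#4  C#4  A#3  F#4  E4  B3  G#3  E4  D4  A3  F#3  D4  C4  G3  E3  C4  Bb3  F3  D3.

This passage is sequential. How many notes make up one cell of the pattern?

20 notes total. Splitting into 5 groups of 4:
G#4 F#4 C#4 A#3 | F#4 E4 B3 G#3 | E4 D4 A3 F#3 | D4 C4 G3 E3 | C4 Bb3 F3 D3
Every group is a transposition down a 2nd of the one before; no shorter unit works.

4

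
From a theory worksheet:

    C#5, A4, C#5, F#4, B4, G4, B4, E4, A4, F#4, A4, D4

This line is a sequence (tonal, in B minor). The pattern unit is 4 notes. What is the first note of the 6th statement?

With a 4-note motive the entries are C#5, B4, A4, each down a 2nd from the previous.
Extending the heads down a 2nd: G4 → F#4 → E4.

E4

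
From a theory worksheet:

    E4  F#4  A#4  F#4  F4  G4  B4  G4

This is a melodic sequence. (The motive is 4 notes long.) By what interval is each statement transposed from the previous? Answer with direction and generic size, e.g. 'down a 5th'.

up a 2nd

Unit = 4 notes; the statements start on E4, F4, moving up a 2nd each time.
From E4 to F4: up a 2nd.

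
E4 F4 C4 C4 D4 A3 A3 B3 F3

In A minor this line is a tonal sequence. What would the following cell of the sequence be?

Taking 3-note groups, the heads are E4, C4, A3: the pattern moves down a 3rd.
So cell 4 is F3 G3 D3.

F3 G3 D3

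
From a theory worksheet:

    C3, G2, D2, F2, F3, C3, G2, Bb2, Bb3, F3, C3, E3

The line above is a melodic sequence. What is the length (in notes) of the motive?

There are 12 notes; a 4-note unit gives 3 cells:
C3 G2 D2 F2 | F3 C3 G2 Bb2 | Bb3 F3 C3 E3
Each cell is the previous one up a 4th — so the unit is 4 notes.

4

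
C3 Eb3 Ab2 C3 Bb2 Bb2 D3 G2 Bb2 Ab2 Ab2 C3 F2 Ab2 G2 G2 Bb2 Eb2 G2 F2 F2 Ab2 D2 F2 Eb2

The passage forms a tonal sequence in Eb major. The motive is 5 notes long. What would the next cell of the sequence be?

Eb2 G2 C2 Eb2 D2

With a 5-note motive the entries are C3, Bb2, Ab2, G2, F2, each down a 2nd from the previous.
Statement 6 starts on Eb2 and keeps the same diatonic contour: Eb2 G2 C2 Eb2 D2.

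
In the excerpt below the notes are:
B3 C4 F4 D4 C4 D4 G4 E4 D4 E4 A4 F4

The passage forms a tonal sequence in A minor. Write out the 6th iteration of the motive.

G4 A4 D5 B4

Unit = 4 notes; the statements start on B3, C4, D4, moving up a 2nd each time.
Carrying on: E4 → F4 → G4.
So cell 6 is G4 A4 D5 B4.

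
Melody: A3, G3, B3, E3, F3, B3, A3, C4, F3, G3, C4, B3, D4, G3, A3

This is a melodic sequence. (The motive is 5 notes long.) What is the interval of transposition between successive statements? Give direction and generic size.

With a 5-note motive the entries are A3, B3, C4, each up a 2nd from the previous.
From A3 to B3: up a 2nd.

up a 2nd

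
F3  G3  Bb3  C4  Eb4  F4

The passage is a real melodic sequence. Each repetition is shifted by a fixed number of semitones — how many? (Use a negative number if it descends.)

Unit = 2 notes; the statements start on F3, Bb3, Eb4, moving up a 4th each time.
F3→Bb3 is 58 − 53 = 5 semitones.

5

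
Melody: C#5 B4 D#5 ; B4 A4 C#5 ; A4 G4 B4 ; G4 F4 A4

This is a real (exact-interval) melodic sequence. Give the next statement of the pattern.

Taking 3-note groups, the heads are C#5, B4, A4, G4: the pattern moves down a 2nd.
Statement 5 starts on F4 and keeps the same exact contour: F4 Eb4 G4.

F4 Eb4 G4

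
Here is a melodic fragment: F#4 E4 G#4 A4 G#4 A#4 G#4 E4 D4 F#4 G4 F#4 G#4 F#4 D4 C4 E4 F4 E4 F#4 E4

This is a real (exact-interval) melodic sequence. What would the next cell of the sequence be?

Taking 7-note groups, the heads are F#4, E4, D4: the pattern moves down a 2nd.
Statement 4 starts on C4 and keeps the same exact contour: C4 Bb3 D4 Eb4 D4 E4 D4.

C4 Bb3 D4 Eb4 D4 E4 D4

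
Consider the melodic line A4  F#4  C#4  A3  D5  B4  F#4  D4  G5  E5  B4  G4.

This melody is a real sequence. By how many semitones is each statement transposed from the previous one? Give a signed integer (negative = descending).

5

The 4-note cells begin on A4, D5, G5 — each up a 4th from the last.
A4 to D5 spans +5 semitones.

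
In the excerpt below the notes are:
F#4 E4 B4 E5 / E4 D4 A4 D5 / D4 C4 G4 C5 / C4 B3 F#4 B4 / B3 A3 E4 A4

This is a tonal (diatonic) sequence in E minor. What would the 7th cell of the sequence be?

G3 F#3 C4 F#4

Taking 4-note groups, the heads are F#4, E4, D4, C4, B3: the pattern moves down a 2nd.
Carrying on: A3 → G3.
Statement 7 starts on G3 and keeps the same diatonic contour: G3 F#3 C4 F#4.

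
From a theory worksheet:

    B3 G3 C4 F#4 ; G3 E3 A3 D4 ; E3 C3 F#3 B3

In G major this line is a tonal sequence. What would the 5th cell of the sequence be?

The 4-note cells begin on B3, G3, E3 — each down a 3rd from the last.
Carrying on: C3 → A2.
Statement 5 starts on A2 and keeps the same diatonic contour: A2 F#2 B2 E3.

A2 F#2 B2 E3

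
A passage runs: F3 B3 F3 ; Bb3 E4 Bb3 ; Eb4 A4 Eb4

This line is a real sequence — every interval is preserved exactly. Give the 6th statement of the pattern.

Gb5 C6 Gb5

With a 3-note motive the entries are F3, Bb3, Eb4, each up a 4th from the previous.
Carrying on: Ab4 → Db5 → Gb5.
So cell 6 is Gb5 C6 Gb5.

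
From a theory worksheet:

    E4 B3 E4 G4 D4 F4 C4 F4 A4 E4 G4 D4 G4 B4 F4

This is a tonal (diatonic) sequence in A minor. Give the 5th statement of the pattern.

B4 F4 B4 D5 A4

Taking 5-note groups, the heads are E4, F4, G4: the pattern moves up a 2nd.
Carrying on: A4 → B4.
From B4 the diatonic shape gives B4 F4 B4 D5 A4.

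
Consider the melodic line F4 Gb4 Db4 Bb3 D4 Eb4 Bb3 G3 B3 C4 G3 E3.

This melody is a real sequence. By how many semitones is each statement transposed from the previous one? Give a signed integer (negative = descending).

-3

With a 4-note motive the entries are F4, D4, B3, each down a 3rd from the previous.
F4→D4 is 62 − 65 = -3 semitones.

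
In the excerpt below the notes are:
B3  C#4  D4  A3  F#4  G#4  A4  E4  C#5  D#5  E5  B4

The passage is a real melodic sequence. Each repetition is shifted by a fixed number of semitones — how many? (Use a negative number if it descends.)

7

With a 4-note motive the entries are B3, F#4, C#5, each up a 5th from the previous.
B3 to F#4 spans +7 semitones.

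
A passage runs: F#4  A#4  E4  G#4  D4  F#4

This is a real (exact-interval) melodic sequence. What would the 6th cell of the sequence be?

Unit = 2 notes; the statements start on F#4, E4, D4, moving down a 2nd each time.
Extending down a 2nd: C4 → Bb3 → Ab3.
Statement 6 starts on Ab3 and keeps the same exact contour: Ab3 C4.

Ab3 C4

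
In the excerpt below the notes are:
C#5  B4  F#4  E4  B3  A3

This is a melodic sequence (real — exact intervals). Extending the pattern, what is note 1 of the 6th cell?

D2

With 2-note cells, note 1 of each statement runs C#5, F#4, B3.
Each moves down a 5th. Continuing: E3 → A2 → D2.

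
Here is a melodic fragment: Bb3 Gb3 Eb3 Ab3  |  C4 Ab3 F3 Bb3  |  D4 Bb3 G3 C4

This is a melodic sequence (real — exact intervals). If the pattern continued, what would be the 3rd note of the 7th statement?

The unit is 4 notes. Position-3 pitches of the 3 shown cells: Eb3, F3, G3.
Extending up a 2nd: A3 → B3 → C#4 → D#4.

D#4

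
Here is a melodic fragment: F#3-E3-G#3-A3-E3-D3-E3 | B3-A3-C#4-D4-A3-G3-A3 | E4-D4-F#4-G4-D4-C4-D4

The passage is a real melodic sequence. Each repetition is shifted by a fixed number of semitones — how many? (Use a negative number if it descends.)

5

With a 7-note motive the entries are F#3, B3, E4, each up a 4th from the previous.
Counting half-steps from F#3 to B3: 5.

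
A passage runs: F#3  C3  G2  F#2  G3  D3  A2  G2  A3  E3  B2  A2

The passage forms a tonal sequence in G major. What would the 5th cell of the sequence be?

With a 4-note motive the entries are F#3, G3, A3, each up a 2nd from the previous.
Carrying on: B3 → C4.
So cell 5 is C4 G3 D3 C3.

C4 G3 D3 C3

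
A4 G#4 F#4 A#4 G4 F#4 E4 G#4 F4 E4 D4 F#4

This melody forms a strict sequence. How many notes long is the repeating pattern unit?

Try groups of 4 (3 cells in 12 notes):
A4 G#4 F#4 A#4 | G4 F#4 E4 G#4 | F4 E4 D4 F#4
That's a consistent down a 2nd shift per cell, and no other grouping gives one.

4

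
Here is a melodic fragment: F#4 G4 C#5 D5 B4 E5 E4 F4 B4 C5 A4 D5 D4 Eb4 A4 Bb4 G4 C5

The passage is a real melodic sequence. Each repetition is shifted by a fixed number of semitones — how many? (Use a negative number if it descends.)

-2

Taking 6-note groups, the heads are F#4, E4, D4: the pattern moves down a 2nd.
F#4→E4 is 64 − 66 = -2 semitones.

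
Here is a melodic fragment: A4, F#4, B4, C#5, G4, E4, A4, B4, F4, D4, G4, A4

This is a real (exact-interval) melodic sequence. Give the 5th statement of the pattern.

Db4 Bb3 Eb4 F4

Unit = 4 notes; the statements start on A4, G4, F4, moving down a 2nd each time.
Carrying on: Eb4 → Db4.
From Db4 the exact shape gives Db4 Bb3 Eb4 F4.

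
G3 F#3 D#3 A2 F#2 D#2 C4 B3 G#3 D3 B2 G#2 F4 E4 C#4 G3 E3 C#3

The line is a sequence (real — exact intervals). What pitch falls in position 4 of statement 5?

F4

The unit is 6 notes. Position-4 pitches of the 3 shown cells: A2, D3, G3.
Carrying that up a 4th forward: C4 → F4.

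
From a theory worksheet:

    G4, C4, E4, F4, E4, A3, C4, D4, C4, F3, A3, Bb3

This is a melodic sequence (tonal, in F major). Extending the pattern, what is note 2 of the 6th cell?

G2

The unit is 4 notes. Position-2 pitches of the 3 shown cells: C4, A3, F3.
Each moves down a 3rd. Continuing: D3 → Bb2 → G2.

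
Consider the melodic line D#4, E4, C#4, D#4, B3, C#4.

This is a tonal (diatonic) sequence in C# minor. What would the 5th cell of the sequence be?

G#3 A3

With a 2-note motive the entries are D#4, C#4, B3, each down a 2nd from the previous.
Carrying on: A3 → G#3.
So cell 5 is G#3 A3.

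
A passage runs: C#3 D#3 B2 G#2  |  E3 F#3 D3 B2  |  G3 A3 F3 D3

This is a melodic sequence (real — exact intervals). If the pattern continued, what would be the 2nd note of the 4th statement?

C4

With 4-note cells, note 2 of each statement runs D#3, F#3, A3.
From A3, up a 3rd gives C4.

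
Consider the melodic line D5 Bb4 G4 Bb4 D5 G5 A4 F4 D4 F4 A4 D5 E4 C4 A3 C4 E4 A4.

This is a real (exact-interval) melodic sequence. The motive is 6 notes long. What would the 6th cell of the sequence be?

C#3 A2 F#2 A2 C#3 F#3

Taking 6-note groups, the heads are D5, A4, E4: the pattern moves down a 4th.
Extending down a 4th: B3 → F#3 → C#3.
So cell 6 is C#3 A2 F#2 A2 C#3 F#3.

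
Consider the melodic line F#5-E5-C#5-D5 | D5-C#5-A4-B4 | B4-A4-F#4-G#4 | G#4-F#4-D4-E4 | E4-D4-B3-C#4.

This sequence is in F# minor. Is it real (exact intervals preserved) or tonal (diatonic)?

tonal

Every note is diatonic to F# minor.
Cell 1 has -2 semitones from note 1 to 2, but cell 2 has -1 — the interval quality changes while the contour stays the same, which is the hallmark of a tonal sequence.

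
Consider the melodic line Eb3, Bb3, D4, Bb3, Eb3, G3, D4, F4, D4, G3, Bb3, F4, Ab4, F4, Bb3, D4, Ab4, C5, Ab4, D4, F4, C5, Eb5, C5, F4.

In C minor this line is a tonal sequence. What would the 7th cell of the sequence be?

The 5-note cells begin on Eb3, G3, Bb3, D4, F4 — each up a 3rd from the last.
Extending up a 3rd: Ab4 → C5.
Statement 7 starts on C5 and keeps the same diatonic contour: C5 G5 Bb5 G5 C5.

C5 G5 Bb5 G5 C5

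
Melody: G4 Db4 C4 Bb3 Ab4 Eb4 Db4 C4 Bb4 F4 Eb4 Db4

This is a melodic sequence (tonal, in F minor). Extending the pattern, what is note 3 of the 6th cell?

With 4-note cells, note 3 of each statement runs C4, Db4, Eb4.
Carrying that up a 2nd forward: F4 → G4 → Ab4.

Ab4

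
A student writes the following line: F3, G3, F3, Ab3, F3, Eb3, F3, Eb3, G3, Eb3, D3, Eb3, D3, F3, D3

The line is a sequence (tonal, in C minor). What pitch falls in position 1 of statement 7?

With 5-note cells, note 1 of each statement runs F3, Eb3, D3.
Carrying that down a 2nd forward: C3 → Bb2 → Ab2 → G2.

G2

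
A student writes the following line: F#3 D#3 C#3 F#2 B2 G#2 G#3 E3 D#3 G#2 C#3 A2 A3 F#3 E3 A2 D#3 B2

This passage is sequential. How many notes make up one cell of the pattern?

6

18 notes total. Splitting into 3 groups of 6:
F#3 D#3 C#3 F#2 B2 G#2 | G#3 E3 D#3 G#2 C#3 A2 | A3 F#3 E3 A2 D#3 B2
Every group is a transposition up a 2nd of the one before; no shorter unit works.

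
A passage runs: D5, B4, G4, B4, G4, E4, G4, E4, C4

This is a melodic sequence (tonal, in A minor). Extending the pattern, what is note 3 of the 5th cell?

F3

Grouping in 3s, the 3rd note of each cell is G4, E4, C4.
Extending down a 3rd: A3 → F3.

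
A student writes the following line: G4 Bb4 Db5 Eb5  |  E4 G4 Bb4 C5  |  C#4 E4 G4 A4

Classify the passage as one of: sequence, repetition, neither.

sequence

Each 4-note cell is the previous one transposed down a 3rd.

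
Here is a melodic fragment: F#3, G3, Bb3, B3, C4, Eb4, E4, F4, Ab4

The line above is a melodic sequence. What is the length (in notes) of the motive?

There are 9 notes; a 3-note unit gives 3 cells:
F#3 G3 Bb3 | B3 C4 Eb4 | E4 F4 Ab4
That's a consistent up a 4th shift per cell, and no other grouping gives one.

3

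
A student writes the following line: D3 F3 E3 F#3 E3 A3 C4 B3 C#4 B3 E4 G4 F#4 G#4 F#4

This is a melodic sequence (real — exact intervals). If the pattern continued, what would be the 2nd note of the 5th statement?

A5

With 5-note cells, note 2 of each statement runs F3, C4, G4.
Each moves up a 5th. Continuing: D5 → A5.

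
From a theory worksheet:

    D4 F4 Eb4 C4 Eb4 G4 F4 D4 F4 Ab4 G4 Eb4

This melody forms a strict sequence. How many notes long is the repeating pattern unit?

Try groups of 4 (3 cells in 12 notes):
D4 F4 Eb4 C4 | Eb4 G4 F4 D4 | F4 Ab4 G4 Eb4
Every group is a transposition up a 2nd of the one before; no shorter unit works.

4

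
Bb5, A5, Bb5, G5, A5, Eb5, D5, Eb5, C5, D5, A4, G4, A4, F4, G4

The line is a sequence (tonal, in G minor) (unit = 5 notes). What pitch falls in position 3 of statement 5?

With 5-note cells, note 3 of each statement runs Bb5, Eb5, A4.
Each moves down a 5th. Continuing: D4 → G3.

G3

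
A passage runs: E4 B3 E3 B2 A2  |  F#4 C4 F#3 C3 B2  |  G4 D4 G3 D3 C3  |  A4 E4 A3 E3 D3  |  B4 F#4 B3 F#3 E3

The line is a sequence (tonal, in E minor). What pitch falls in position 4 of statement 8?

Grouping in 5s, the 4th note of each cell is B2, C3, D3, E3, F#3.
Extending up a 2nd: G3 → A3 → B3.

B3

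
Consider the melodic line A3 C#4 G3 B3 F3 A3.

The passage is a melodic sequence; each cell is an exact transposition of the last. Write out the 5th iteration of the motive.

The 2-note cells begin on A3, G3, F3 — each down a 2nd from the last.
Extending down a 2nd: Eb3 → Db3.
From Db3 the exact shape gives Db3 F3.

Db3 F3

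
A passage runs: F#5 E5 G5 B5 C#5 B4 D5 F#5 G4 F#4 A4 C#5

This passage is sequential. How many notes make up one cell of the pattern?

4

Try groups of 4 (3 cells in 12 notes):
F#5 E5 G5 B5 | C#5 B4 D5 F#5 | G4 F#4 A4 C#5
Each cell is the previous one down a 4th — so the unit is 4 notes.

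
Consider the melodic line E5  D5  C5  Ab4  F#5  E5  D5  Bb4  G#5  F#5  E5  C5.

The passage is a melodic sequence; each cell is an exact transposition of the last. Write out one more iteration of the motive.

Taking 4-note groups, the heads are E5, F#5, G#5: the pattern moves up a 2nd.
Statement 4 starts on A#5 and keeps the same exact contour: A#5 G#5 F#5 D5.

A#5 G#5 F#5 D5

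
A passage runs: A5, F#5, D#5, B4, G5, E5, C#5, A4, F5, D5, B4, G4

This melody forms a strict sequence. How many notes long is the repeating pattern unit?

4

12 notes total. Splitting into 3 groups of 4:
A5 F#5 D#5 B4 | G5 E5 C#5 A4 | F5 D5 B4 G4
That's a consistent down a 2nd shift per cell, and no other grouping gives one.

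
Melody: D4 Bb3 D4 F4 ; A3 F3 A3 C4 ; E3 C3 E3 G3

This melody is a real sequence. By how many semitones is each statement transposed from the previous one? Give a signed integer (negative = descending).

-5

Taking 4-note groups, the heads are D4, A3, E3: the pattern moves down a 4th.
D4→A3 is 57 − 62 = -5 semitones.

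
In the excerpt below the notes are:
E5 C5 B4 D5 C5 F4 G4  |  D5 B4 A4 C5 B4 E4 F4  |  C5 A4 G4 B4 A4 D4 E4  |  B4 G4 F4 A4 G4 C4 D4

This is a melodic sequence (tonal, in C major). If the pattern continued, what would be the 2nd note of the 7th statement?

D4

With 7-note cells, note 2 of each statement runs C5, B4, A4, G4.
Each moves down a 2nd. Continuing: F4 → E4 → D4.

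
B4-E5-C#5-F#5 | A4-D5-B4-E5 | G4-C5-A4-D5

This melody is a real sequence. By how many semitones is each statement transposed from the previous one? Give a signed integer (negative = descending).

-2

With a 4-note motive the entries are B4, A4, G4, each down a 2nd from the previous.
B4 to A4 spans -2 semitones.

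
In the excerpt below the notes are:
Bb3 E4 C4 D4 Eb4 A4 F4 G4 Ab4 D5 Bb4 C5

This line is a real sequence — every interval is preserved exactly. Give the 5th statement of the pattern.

Gb5 C6 Ab5 Bb5

With a 4-note motive the entries are Bb3, Eb4, Ab4, each up a 4th from the previous.
Continuing the starts: Db5 → Gb5.
Statement 5 starts on Gb5 and keeps the same exact contour: Gb5 C6 Ab5 Bb5.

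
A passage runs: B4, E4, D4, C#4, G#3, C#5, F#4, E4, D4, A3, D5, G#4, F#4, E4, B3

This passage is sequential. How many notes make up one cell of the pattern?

15 notes total. Splitting into 3 groups of 5:
B4 E4 D4 C#4 G#3 | C#5 F#4 E4 D4 A3 | D5 G#4 F#4 E4 B3
Every group is a transposition up a 2nd of the one before; no shorter unit works.

5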